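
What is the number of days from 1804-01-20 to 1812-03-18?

From January 20, 1804 to January 20, 1812: 8 years, of which 2 contain a Feb 29 — 6×365 + 2×366 = 2922 days.
January 1812: 31 − 20 = 11 days remain.
Then February 1812 (29): 29 days.
March 1–18, 1812: 18 days.
Residual: 58 days.
Total: 2980 days.

2980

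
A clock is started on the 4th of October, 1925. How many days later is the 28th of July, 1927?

662

October 1925: 31 − 4 = 27 days remain.
Then 20 full months totalling 607 days.
July 1–28, 1927: 28 days.
Total: 27 + 607 + 28 = 662 days.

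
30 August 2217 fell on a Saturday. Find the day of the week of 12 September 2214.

Monday

Count forward from the earlier date (September 12, 2214) to the later (August 30, 2217):
Day-of-year of September 12, 2214: 255.
Day-of-year of August 30, 2217: 242.
2214 has 365 days, so 365 − 255 = 110 days remain in 2214.
Full years: 2215: 365; 2216: 366. Sum = 731.
Total: 110 + 731 + 242 = 1083 days.
1083 mod 7 = 5, so 5 days before Saturday is Monday.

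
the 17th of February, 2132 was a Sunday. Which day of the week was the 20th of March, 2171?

From February 17, 2132 to February 17, 2171: 39 years, of which 10 contain a Feb 29 — 29×365 + 10×366 = 14245 days.
February 2171: 28 − 17 = 11 days remain (2171 is not a leap year, so February has 28 days).
March 1–20, 2171: 20 days.
Residual: 31 days.
Total: 14276 days.
14276 mod 7 = 3, so 3 days after Sunday is Wednesday.

Wednesday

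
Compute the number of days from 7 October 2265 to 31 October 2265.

Within October 2265: 31 − 7 = 24 days.

24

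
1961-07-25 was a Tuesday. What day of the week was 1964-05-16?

Saturday

Day-of-year of July 25, 1961: 206.
Day-of-year of May 16, 1964: 137.
1961 has 365 days, so 365 − 206 = 159 days remain in 1961.
Full years: 1962: 365; 1963: 365. Sum = 730.
Total: 159 + 730 + 137 = 1026 days.
1026 mod 7 = 4, so 4 days after Tuesday is Saturday.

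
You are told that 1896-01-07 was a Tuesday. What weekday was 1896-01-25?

Within January 1896: 25 − 7 = 18 days.
18 mod 7 = 4, so 4 days after Tuesday is Saturday.

Saturday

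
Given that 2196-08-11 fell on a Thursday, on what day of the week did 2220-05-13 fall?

Saturday

Day-of-year of August 11, 2196: 224.
Day-of-year of May 13, 2220: 134.
2196 has 366 days, so 366 − 224 = 142 days remain in 2196.
Full years 2197–2219: 19 common + 4 leap = 19×365 + 4×366 = 8399 days.
Total: 142 + 8399 + 134 = 8675 days.
8675 mod 7 = 2, so 2 days after Thursday is Saturday.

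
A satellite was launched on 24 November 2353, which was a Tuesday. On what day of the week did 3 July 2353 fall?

Count forward from the earlier date (July 3, 2353) to the later (November 24, 2353):
July 2353: 31 − 3 = 28 days remain.
Then August (31), September (30), October (31): 31 + 30 + 31 = 92 days.
November 1–24, 2353: 24 days.
Total: 28 + 92 + 24 = 144 days.
144 mod 7 = 4, so 4 days before Tuesday is Friday.

Friday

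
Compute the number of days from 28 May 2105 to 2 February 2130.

Day-of-year of May 28, 2105: 148.
Day-of-year of February 2, 2130: 33.
2105 has 365 days, so 365 − 148 = 217 days remain in 2105.
Full years 2106–2129: 18 common + 6 leap = 18×365 + 6×366 = 8766 days.
Total: 217 + 8766 + 33 = 9016 days.

9016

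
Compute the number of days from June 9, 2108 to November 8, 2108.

152

June 2108: 30 − 9 = 21 days remain.
Then July (31), August (31), September (30), October (31): 31 + 31 + 30 + 31 = 123 days.
November 1–8, 2108: 8 days.
Total: 21 + 123 + 8 = 152 days.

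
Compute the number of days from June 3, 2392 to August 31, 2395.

1184

Day-of-year of June 3, 2392: 155.
Day-of-year of August 31, 2395: 243.
2392 has 366 days, so 366 − 155 = 211 days remain in 2392.
Full years: 2393: 365; 2394: 365. Sum = 730.
Total: 211 + 730 + 243 = 1184 days.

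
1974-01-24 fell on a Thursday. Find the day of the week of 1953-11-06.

Friday

Count forward from the earlier date (November 6, 1953) to the later (January 24, 1974):
From November 6, 1953 to November 6, 1973: 20 years, of which 5 contain a Feb 29 — 15×365 + 5×366 = 7305 days.
November 1973: 30 − 6 = 24 days remain.
Then December (31): 31 days.
January 1–24, 1974: 24 days.
Residual: 79 days.
Total: 7384 days.
7384 mod 7 = 6, so 6 days before Thursday is Friday.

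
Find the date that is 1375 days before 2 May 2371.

27 July 2367

Count 1375 days before May 2, 2371:
July 27, 2367 → July 27, 2368: 366 days (2368 is a leap year).
July 27, 2368 → July 27, 2369: 365 days.
July 27, 2369 → July 27, 2370: 365 days.
July 2370: 31 − 27 = 4 days remain.
Then 9 full months totalling 273 days.
May 1–2, 2371: 2 days.
Residual: 279 days.
Total: 1375 days.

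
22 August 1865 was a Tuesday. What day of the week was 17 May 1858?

Count forward from the earlier date (May 17, 1858) to the later (August 22, 1865):
From May 17, 1858 to May 17, 1865: 7 years, of which 2 contain a Feb 29 — 5×365 + 2×366 = 2557 days.
May 1865: 31 − 17 = 14 days remain.
Then June (30), July (31): 30 + 31 = 61 days.
August 1–22, 1865: 22 days.
Residual: 97 days.
Total: 2654 days.
2654 mod 7 = 1, so 1 day before Tuesday is Monday.

Monday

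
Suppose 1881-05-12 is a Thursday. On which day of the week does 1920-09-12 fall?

Day-of-year of May 12, 1881: 132.
Day-of-year of September 12, 1920: 256.
1881 has 365 days, so 365 − 132 = 233 days remain in 1881.
Full years 1882–1919: 30 common + 8 leap = 30×365 + 8×366 = 13878 days.
Total: 233 + 13878 + 256 = 14367 days.
14367 mod 7 = 3, so 3 days after Thursday is Sunday.

Sunday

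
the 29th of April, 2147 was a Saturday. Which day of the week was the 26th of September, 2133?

Saturday

Count forward from the earlier date (September 26, 2133) to the later (April 29, 2147):
Day-of-year of September 26, 2133: 269.
Day-of-year of April 29, 2147: 119.
2133 has 365 days, so 365 − 269 = 96 days remain in 2133.
Full years 2134–2146: 10 common + 3 leap = 10×365 + 3×366 = 4748 days.
Total: 96 + 4748 + 119 = 4963 days.
4963 is a multiple of 7, so the 26th of September, 2133 falls on the same weekday: Saturday.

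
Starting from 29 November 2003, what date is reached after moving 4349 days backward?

2 January 1992

Count 4349 days before November 29, 2003:
Day-of-year of January 2, 1992: 2.
Day-of-year of November 29, 2003: 333.
1992 has 366 days, so 366 − 2 = 364 days remain in 1992.
Full years 1993–2002: 8 common + 2 leap = 8×365 + 2×366 = 3652 days.
Total: 364 + 3652 + 333 = 4349 days.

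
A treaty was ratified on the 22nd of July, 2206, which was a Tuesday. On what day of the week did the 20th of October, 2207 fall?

Day-of-year of July 22, 2206: 203.
Day-of-year of October 20, 2207: 293.
2206 has 365 days, so 365 − 203 = 162 days remain in 2206.
Total: 162 + 293 = 455 days.
455 is a multiple of 7, so the 20th of October, 2207 falls on the same weekday: Tuesday.

Tuesday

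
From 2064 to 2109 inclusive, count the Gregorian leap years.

Years divisible by 4 in [2064, 2109]: 2064, 2068, 2072, 2076, 2080, 2084, 2088, 2092, 2096, 2100, 2104, 2108.
Of these, 2100 is divisible by 100 but not 400, so not leap.
Leap years: 12 − 1 = 11.

11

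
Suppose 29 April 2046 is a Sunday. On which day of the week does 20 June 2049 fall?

April 29, 2046 → April 29, 2047: 365 days.
April 29, 2047 → April 29, 2048: 366 days (2048 is a leap year).
April 29, 2048 → April 29, 2049: 365 days.
April 2049: 30 − 29 = 1 day remains.
Then May (31): 31 days.
June 1–20, 2049: 20 days.
Residual: 52 days.
Total: 1148 days.
1148 is a multiple of 7, so 20 June 2049 falls on the same weekday: Sunday.

Sunday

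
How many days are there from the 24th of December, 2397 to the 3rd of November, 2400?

December 24, 2397 → December 24, 2398: 365 days.
December 24, 2398 → December 24, 2399: 365 days.
December 2399: 31 − 24 = 7 days remain.
Then 10 full months totalling 305 days.
November 1–3, 2400: 3 days.
Residual: 315 days.
Total: 1045 days.

1045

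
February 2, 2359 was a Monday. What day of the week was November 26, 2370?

Day-of-year of February 2, 2359: 33.
Day-of-year of November 26, 2370: 330.
2359 has 365 days, so 365 − 33 = 332 days remain in 2359.
Full years 2360–2369: 7 common + 3 leap = 7×365 + 3×366 = 3653 days.
Total: 332 + 3653 + 330 = 4315 days.
4315 mod 7 = 3, so 3 days after Monday is Thursday.

Thursday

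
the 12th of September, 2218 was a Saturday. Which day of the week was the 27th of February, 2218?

Count forward from the earlier date (February 27, 2218) to the later (September 12, 2218):
February 2218: 28 − 27 = 1 day remains (2218 is not a leap year, so February has 28 days).
Then March (31), April (30), May (31), June (30), July (31), August (31): 31 + 30 + 31 + 30 + 31 + 31 = 184 days.
September 1–12, 2218: 12 days.
Total: 1 + 184 + 12 = 197 days.
197 mod 7 = 1, so 1 day before Saturday is Friday.

Friday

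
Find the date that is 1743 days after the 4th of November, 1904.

the 13th of August, 1909

Count 1743 days after November 4, 1904:
November 4, 1904 → November 4, 1905: 365 days.
November 4, 1905 → November 4, 1906: 365 days.
November 4, 1906 → November 4, 1907: 365 days.
November 4, 1907 → November 4, 1908: 366 days (1908 is a leap year).
November 1908: 30 − 4 = 26 days remain.
Then December (31), January (31), February 1909 (28), March (31), April (30), May (31), June (30), July (31): 31 + 31 + 28 + 31 + 30 + 31 + 30 + 31 = 243 days.
August 1–13, 1909: 13 days.
Residual: 282 days.
Total: 1743 days.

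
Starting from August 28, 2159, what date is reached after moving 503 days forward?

January 12, 2161

Count 503 days after August 28, 2159:
August 28, 2159 → August 28, 2160: 366 days (2160 is a leap year).
August 2160: 31 − 28 = 3 days remain.
Then September (30), October (31), November (30), December (31): 30 + 31 + 30 + 31 = 122 days.
January 1–12, 2161: 12 days.
Residual: 137 days.
Total: 503 days.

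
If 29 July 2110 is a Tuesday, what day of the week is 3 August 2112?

July 29, 2110 → July 29, 2111: 365 days.
July 29, 2111 → July 29, 2112: 366 days (2112 is a leap year).
July 2112: 31 − 29 = 2 days remain.
August 1–3, 2112: 3 days.
Residual: 5 days.
Total: 736 days.
736 mod 7 = 1, so 1 day after Tuesday is Wednesday.

Wednesday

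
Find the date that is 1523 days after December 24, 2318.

February 24, 2323

Count 1523 days after December 24, 2318:
Day-of-year of December 24, 2318: 358.
Day-of-year of February 24, 2323: 55.
2318 has 365 days, so 365 − 358 = 7 days remain in 2318.
Full years: 2319: 365; 2320: 366; 2321: 365; 2322: 365. Sum = 1461.
Total: 7 + 1461 + 55 = 1523 days.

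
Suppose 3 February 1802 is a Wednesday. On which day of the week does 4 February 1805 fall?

Monday

February 3, 1802 → February 3, 1803: 365 days.
February 3, 1803 → February 3, 1804: 365 days.
February 3, 1804 → February 3, 1805: 366 days (1804 is a leap year).
Within February 1805: 4 − 3 = 1 day.
Total: 1097 days.
1097 mod 7 = 5, so 5 days after Wednesday is Monday.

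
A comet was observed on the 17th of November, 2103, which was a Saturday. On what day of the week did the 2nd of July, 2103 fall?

Count forward from the earlier date (July 2, 2103) to the later (November 17, 2103):
July 2103: 31 − 2 = 29 days remain.
Then August (31), September (30), October (31): 31 + 30 + 31 = 92 days.
November 1–17, 2103: 17 days.
Total: 29 + 92 + 17 = 138 days.
138 mod 7 = 5, so 5 days before Saturday is Monday.

Monday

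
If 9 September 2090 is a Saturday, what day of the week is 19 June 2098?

Thursday

From September 9, 2090 to September 9, 2097: 7 years, of which 2 contain a Feb 29 — 5×365 + 2×366 = 2557 days.
September 2097: 30 − 9 = 21 days remain.
Then October (31), November (30), December (31), January (31), February 2098 (28), March (31), April (30), May (31): 31 + 30 + 31 + 31 + 28 + 31 + 30 + 31 = 243 days.
June 1–19, 2098: 19 days.
Residual: 283 days.
Total: 2840 days.
2840 mod 7 = 5, so 5 days after Saturday is Thursday.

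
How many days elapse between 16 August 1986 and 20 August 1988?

August 1986: 31 − 16 = 15 days remain.
Then 23 full months totalling 700 days.
August 1–20, 1988: 20 days.
Total: 15 + 700 + 20 = 735 days.

735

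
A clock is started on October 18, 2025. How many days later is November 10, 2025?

23

October 2025: 31 − 18 = 13 days remain.
November 1–10, 2025: 10 days.
Total: 13 + 10 = 23 days.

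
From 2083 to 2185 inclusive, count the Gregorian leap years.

Years divisible by 4: 2084, 2088, …, 2184 — 26 in all.
Of these, 2100 is divisible by 100 but not 400, so not leap.
Leap years: 26 − 1 = 25.

25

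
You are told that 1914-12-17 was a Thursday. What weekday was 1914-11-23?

Monday

Count forward from the earlier date (November 23, 1914) to the later (December 17, 1914):
November 1914: 30 − 23 = 7 days remain.
December 1–17, 1914: 17 days.
Total: 7 + 17 = 24 days.
24 mod 7 = 3, so 3 days before Thursday is Monday.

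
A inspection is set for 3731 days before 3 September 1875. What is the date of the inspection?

16 June 1865

Count 3731 days before September 3, 1875:
Day-of-year of June 16, 1865: 167.
Day-of-year of September 3, 1875: 246.
1865 has 365 days, so 365 − 167 = 198 days remain in 1865.
Full years 1866–1874: 7 common + 2 leap = 7×365 + 2×366 = 3287 days.
Total: 198 + 3287 + 246 = 3731 days.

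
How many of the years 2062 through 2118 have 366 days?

Years divisible by 4: 2064, 2068, …, 2116 — 14 in all.
Of these, 2100 is divisible by 100 but not 400, so not leap.
Leap years: 14 − 1 = 13.

13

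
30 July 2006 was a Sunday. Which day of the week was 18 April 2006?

Tuesday

Count forward from the earlier date (April 18, 2006) to the later (July 30, 2006):
April 2006: 30 − 18 = 12 days remain.
Then May (31), June (30): 31 + 30 = 61 days.
July 1–30, 2006: 30 days.
Total: 12 + 61 + 30 = 103 days.
103 mod 7 = 5, so 5 days before Sunday is Tuesday.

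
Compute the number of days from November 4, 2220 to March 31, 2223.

877

Day-of-year of November 4, 2220: 309.
Day-of-year of March 31, 2223: 90.
2220 has 366 days, so 366 − 309 = 57 days remain in 2220.
Full years: 2221: 365; 2222: 365. Sum = 730.
Total: 57 + 730 + 90 = 877 days.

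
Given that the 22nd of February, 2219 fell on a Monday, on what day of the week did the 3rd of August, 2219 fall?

February 2219: 28 − 22 = 6 days remain (2219 is not a leap year, so February has 28 days).
Then March (31), April (30), May (31), June (30), July (31): 31 + 30 + 31 + 30 + 31 = 153 days.
August 1–3, 2219: 3 days.
Total: 6 + 153 + 3 = 162 days.
162 mod 7 = 1, so 1 day after Monday is Tuesday.

Tuesday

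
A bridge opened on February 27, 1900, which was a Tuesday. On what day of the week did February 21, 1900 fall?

Wednesday

Count forward from the earlier date (February 21, 1900) to the later (February 27, 1900):
Within February 1900: 27 − 21 = 6 days.
6 mod 7 = 6, so 6 days before Tuesday is Wednesday.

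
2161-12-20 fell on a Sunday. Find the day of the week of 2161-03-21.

Saturday

Count forward from the earlier date (March 21, 2161) to the later (December 20, 2161):
March 2161: 31 − 21 = 10 days remain.
Then April (30), May (31), June (30), July (31), August (31), September (30), October (31), November (30): 30 + 31 + 30 + 31 + 31 + 30 + 31 + 30 = 244 days.
December 1–20, 2161: 20 days.
Total: 10 + 244 + 20 = 274 days.
274 mod 7 = 1, so 1 day before Sunday is Saturday.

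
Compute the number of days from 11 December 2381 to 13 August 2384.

976

December 11, 2381 → December 11, 2382: 365 days.
December 11, 2382 → December 11, 2383: 365 days.
December 2383: 31 − 11 = 20 days remain.
Then January (31), February 2384 (29), March (31), April (30), May (31), June (30), July (31): 31 + 29 + 31 + 30 + 31 + 30 + 31 = 213 days.
August 1–13, 2384: 13 days.
Residual: 246 days.
Total: 976 days.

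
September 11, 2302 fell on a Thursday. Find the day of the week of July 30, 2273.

Wednesday

Count forward from the earlier date (July 30, 2273) to the later (September 11, 2302):
From July 30, 2273 to July 30, 2302: 29 years, of which 6 contain a Feb 29 — 23×365 + 6×366 = 10591 days.
(2300 is not a leap year (divisible by 100 but not 400).)
July 2302: 31 − 30 = 1 day remains.
Then August (31): 31 days.
September 1–11, 2302: 11 days.
Residual: 43 days.
Total: 10634 days.
10634 mod 7 = 1, so 1 day before Thursday is Wednesday.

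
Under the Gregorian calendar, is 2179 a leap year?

2179 is not a leap year.

No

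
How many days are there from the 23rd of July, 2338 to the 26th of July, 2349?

4021

Day-of-year of July 23, 2338: 204.
Day-of-year of July 26, 2349: 207.
2338 has 365 days, so 365 − 204 = 161 days remain in 2338.
Full years 2339–2348: 7 common + 3 leap = 7×365 + 3×366 = 3653 days.
Total: 161 + 3653 + 207 = 4021 days.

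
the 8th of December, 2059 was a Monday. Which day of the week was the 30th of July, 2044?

Count forward from the earlier date (July 30, 2044) to the later (December 8, 2059):
From July 30, 2044 to July 30, 2059: 15 years, of which 3 contain a Feb 29 — 12×365 + 3×366 = 5478 days.
July 2059: 31 − 30 = 1 day remains.
Then August (31), September (30), October (31), November (30): 31 + 30 + 31 + 30 = 122 days.
December 1–8, 2059: 8 days.
Residual: 131 days.
Total: 5609 days.
5609 mod 7 = 2, so 2 days before Monday is Saturday.

Saturday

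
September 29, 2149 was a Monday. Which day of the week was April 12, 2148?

Count forward from the earlier date (April 12, 2148) to the later (September 29, 2149):
April 2148: 30 − 12 = 18 days remain.
Then 16 full months totalling 488 days.
September 1–29, 2149: 29 days.
Total: 18 + 488 + 29 = 535 days.
535 mod 7 = 3, so 3 days before Monday is Friday.

Friday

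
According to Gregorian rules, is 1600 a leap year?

1600 is a leap year (divisible by 400).

Yes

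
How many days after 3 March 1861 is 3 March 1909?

17531

From March 3, 1861 to March 3, 1909: 48 years, of which 11 contain a Feb 29 — 37×365 + 11×366 = 17531 days.
(1900 is not a leap year (divisible by 100 but not 400).)
Total: 17531 days.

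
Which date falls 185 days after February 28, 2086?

September 1, 2086

Count 185 days after February 28, 2086:
February 2086: 28 − 28 = 0 days remain (2086 is not a leap year, so February has 28 days).
Then March (31), April (30), May (31), June (30), July (31), August (31): 31 + 30 + 31 + 30 + 31 + 31 = 184 days.
September 1, 2086: 1 day.
Total: 0 + 184 + 1 = 185 days.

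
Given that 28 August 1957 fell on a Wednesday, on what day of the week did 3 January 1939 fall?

Tuesday

Count forward from the earlier date (January 3, 1939) to the later (August 28, 1957):
Day-of-year of January 3, 1939: 3.
Day-of-year of August 28, 1957: 240.
1939 has 365 days, so 365 − 3 = 362 days remain in 1939.
Full years 1940–1956: 12 common + 5 leap = 12×365 + 5×366 = 6210 days.
Total: 362 + 6210 + 240 = 6812 days.
6812 mod 7 = 1, so 1 day before Wednesday is Tuesday.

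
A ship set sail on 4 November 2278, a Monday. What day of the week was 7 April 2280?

November 4, 2278 → November 4, 2279: 365 days.
November 2279: 30 − 4 = 26 days remain.
Then December (31), January (31), February 2280 (29), March (31): 31 + 31 + 29 + 31 = 122 days.
April 1–7, 2280: 7 days.
Residual: 155 days.
Total: 520 days.
520 mod 7 = 2, so 2 days after Monday is Wednesday.

Wednesday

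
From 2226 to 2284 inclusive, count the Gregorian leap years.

15

Years divisible by 4: 2228, 2232, …, 2284 — 15 in all.
No century exceptions apply. Count: 15.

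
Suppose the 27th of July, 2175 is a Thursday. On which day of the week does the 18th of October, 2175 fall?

Wednesday

July 2175: 31 − 27 = 4 days remain.
Then August (31), September (30): 31 + 30 = 61 days.
October 1–18, 2175: 18 days.
Total: 4 + 61 + 18 = 83 days.
83 mod 7 = 6, so 6 days after Thursday is Wednesday.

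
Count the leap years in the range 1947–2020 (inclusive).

Years divisible by 4: 1948, 1952, …, 2020 — 19 in all.
2000 is divisible by 400, so still leap.
No century exceptions apply. Count: 19.

19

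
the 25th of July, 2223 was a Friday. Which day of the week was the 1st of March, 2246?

Sunday

From July 25, 2223 to July 25, 2245: 22 years, of which 6 contain a Feb 29 — 16×365 + 6×366 = 8036 days.
July 2245: 31 − 25 = 6 days remain.
Then August (31), September (30), October (31), November (30), December (31), January (31), February 2246 (28): 31 + 30 + 31 + 30 + 31 + 31 + 28 = 212 days.
March 1, 2246: 1 day.
Residual: 219 days.
Total: 8255 days.
8255 mod 7 = 2, so 2 days after Friday is Sunday.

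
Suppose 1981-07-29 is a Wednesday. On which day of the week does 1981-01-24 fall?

Count forward from the earlier date (January 24, 1981) to the later (July 29, 1981):
January 1981: 31 − 24 = 7 days remain.
Then February 1981 (28), March (31), April (30), May (31), June (30): 28 + 31 + 30 + 31 + 30 = 150 days.
July 1–29, 1981: 29 days.
Total: 7 + 150 + 29 = 186 days.
186 mod 7 = 4, so 4 days before Wednesday is Saturday.

Saturday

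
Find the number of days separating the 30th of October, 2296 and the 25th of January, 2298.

October 30, 2296 → October 30, 2297: 365 days.
October 2297: 31 − 30 = 1 day remains.
Then November (30), December (31): 30 + 31 = 61 days.
January 1–25, 2298: 25 days.
Residual: 87 days.
Total: 452 days.

452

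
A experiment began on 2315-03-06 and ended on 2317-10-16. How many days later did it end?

955

Day-of-year of March 6, 2315: 65.
Day-of-year of October 16, 2317: 289.
2315 has 365 days, so 365 − 65 = 300 days remain in 2315.
Full years: 2316: 366. Sum = 366.
Total: 300 + 366 + 289 = 955 days.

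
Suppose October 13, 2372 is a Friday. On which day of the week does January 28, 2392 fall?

From October 13, 2372 to October 13, 2391: 19 years, of which 4 contain a Feb 29 — 15×365 + 4×366 = 6939 days.
October 2391: 31 − 13 = 18 days remain.
Then November (30), December (31): 30 + 31 = 61 days.
January 1–28, 2392: 28 days.
Residual: 107 days.
Total: 7046 days.
7046 mod 7 = 4, so 4 days after Friday is Tuesday.

Tuesday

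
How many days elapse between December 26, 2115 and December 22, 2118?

1092

December 26, 2115 → December 26, 2116: 366 days (2116 is a leap year).
December 26, 2116 → December 26, 2117: 365 days.
December 2117: 31 − 26 = 5 days remain.
Then 11 full months totalling 334 days.
December 1–22, 2118: 22 days.
Residual: 361 days.
Total: 1092 days.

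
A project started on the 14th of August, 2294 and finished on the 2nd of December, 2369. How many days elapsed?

27503

Day-of-year of August 14, 2294: 226.
Day-of-year of December 2, 2369: 336.
2294 has 365 days, so 365 − 226 = 139 days remain in 2294.
Full years 2295–2368: 56 common + 18 leap = 56×365 + 18×366 = 27028 days.
Total: 139 + 27028 + 336 = 27503 days.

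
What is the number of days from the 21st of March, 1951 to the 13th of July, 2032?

29700

Day-of-year of March 21, 1951: 80.
Day-of-year of July 13, 2032: 195.
1951 has 365 days, so 365 − 80 = 285 days remain in 1951.
Full years 1952–2031: 60 common + 20 leap = 60×365 + 20×366 = 29220 days.
Total: 285 + 29220 + 195 = 29700 days.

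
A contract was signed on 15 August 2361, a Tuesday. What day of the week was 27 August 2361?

Within August 2361: 27 − 15 = 12 days.
12 mod 7 = 5, so 5 days after Tuesday is Sunday.

Sunday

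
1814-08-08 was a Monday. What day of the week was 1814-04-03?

Count forward from the earlier date (April 3, 1814) to the later (August 8, 1814):
April 1814: 30 − 3 = 27 days remain.
Then May (31), June (30), July (31): 31 + 30 + 31 = 92 days.
August 1–8, 1814: 8 days.
Total: 27 + 92 + 8 = 127 days.
127 mod 7 = 1, so 1 day before Monday is Sunday.

Sunday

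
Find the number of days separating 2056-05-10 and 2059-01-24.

May 10, 2056 → May 10, 2057: 365 days.
May 10, 2057 → May 10, 2058: 365 days.
May 2058: 31 − 10 = 21 days remain.
Then June (30), July (31), August (31), September (30), October (31), November (30), December (31): 30 + 31 + 31 + 30 + 31 + 30 + 31 = 214 days.
January 1–24, 2059: 24 days.
Residual: 259 days.
Total: 989 days.

989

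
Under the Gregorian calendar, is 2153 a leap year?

No

2153 is not a leap year.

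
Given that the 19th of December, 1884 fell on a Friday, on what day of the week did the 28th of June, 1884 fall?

Count forward from the earlier date (June 28, 1884) to the later (December 19, 1884):
June 1884: 30 − 28 = 2 days remain.
Then July (31), August (31), September (30), October (31), November (30): 31 + 31 + 30 + 31 + 30 = 153 days.
December 1–19, 1884: 19 days.
Total: 2 + 153 + 19 = 174 days.
174 mod 7 = 6, so 6 days before Friday is Saturday.

Saturday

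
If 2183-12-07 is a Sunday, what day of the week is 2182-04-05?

Count forward from the earlier date (April 5, 2182) to the later (December 7, 2183):
Day-of-year of April 5, 2182: 95.
Day-of-year of December 7, 2183: 341.
2182 has 365 days, so 365 − 95 = 270 days remain in 2182.
Total: 270 + 341 = 611 days.
611 mod 7 = 2, so 2 days before Sunday is Friday.

Friday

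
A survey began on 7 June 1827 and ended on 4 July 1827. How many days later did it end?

June 1827: 30 − 7 = 23 days remain.
July 1–4, 1827: 4 days.
Total: 23 + 4 = 27 days.

27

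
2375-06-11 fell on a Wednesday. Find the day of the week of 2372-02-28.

Count forward from the earlier date (February 28, 2372) to the later (June 11, 2375):
Day-of-year of February 28, 2372: 59.
Day-of-year of June 11, 2375: 162.
2372 has 366 days, so 366 − 59 = 307 days remain in 2372.
Full years: 2373: 365; 2374: 365. Sum = 730.
Total: 307 + 730 + 162 = 1199 days.
1199 mod 7 = 2, so 2 days before Wednesday is Monday.

Monday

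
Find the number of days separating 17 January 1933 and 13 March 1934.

January 1933: 31 − 17 = 14 days remain.
Then 13 full months totalling 393 days.
March 1–13, 1934: 13 days.
Total: 14 + 393 + 13 = 420 days.

420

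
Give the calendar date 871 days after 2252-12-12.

2255-05-02

Count 871 days after December 12, 2252:
Day-of-year of December 12, 2252: 347.
Day-of-year of May 2, 2255: 122.
2252 has 366 days, so 366 − 347 = 19 days remain in 2252.
Full years: 2253: 365; 2254: 365. Sum = 730.
Total: 19 + 730 + 122 = 871 days.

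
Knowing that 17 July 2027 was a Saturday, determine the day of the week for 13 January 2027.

Wednesday

Count forward from the earlier date (January 13, 2027) to the later (July 17, 2027):
January 2027: 31 − 13 = 18 days remain.
Then February 2027 (28), March (31), April (30), May (31), June (30): 28 + 31 + 30 + 31 + 30 = 150 days.
July 1–17, 2027: 17 days.
Total: 18 + 150 + 17 = 185 days.
185 mod 7 = 3, so 3 days before Saturday is Wednesday.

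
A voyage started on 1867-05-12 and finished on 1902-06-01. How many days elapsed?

12803

Day-of-year of May 12, 1867: 132.
Day-of-year of June 1, 1902: 152.
1867 has 365 days, so 365 − 132 = 233 days remain in 1867.
Full years 1868–1901: 26 common + 8 leap = 26×365 + 8×366 = 12418 days.
Total: 233 + 12418 + 152 = 12803 days.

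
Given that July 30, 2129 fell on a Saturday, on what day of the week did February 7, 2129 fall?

Count forward from the earlier date (February 7, 2129) to the later (July 30, 2129):
February 2129: 28 − 7 = 21 days remain (2129 is not a leap year, so February has 28 days).
Then March (31), April (30), May (31), June (30): 31 + 30 + 31 + 30 = 122 days.
July 1–30, 2129: 30 days.
Total: 21 + 122 + 30 = 173 days.
173 mod 7 = 5, so 5 days before Saturday is Monday.

Monday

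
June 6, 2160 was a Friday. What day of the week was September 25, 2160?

June 2160: 30 − 6 = 24 days remain.
Then July (31), August (31): 31 + 31 = 62 days.
September 1–25, 2160: 25 days.
Total: 24 + 62 + 25 = 111 days.
111 mod 7 = 6, so 6 days after Friday is Thursday.

Thursday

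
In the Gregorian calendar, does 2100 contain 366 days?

2100 is not a leap year (divisible by 100 but not 400).

No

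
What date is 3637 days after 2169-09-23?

2179-09-08

Count 3637 days after September 23, 2169:
Day-of-year of September 23, 2169: 266.
Day-of-year of September 8, 2179: 251.
2169 has 365 days, so 365 − 266 = 99 days remain in 2169.
Full years 2170–2178: 7 common + 2 leap = 7×365 + 2×366 = 3287 days.
Total: 99 + 3287 + 251 = 3637 days.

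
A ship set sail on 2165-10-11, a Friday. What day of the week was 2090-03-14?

Count forward from the earlier date (March 14, 2090) to the later (October 11, 2165):
From March 14, 2090 to March 14, 2165: 75 years, of which 18 contain a Feb 29 — 57×365 + 18×366 = 27393 days.
(2100 is not a leap year (divisible by 100 but not 400).)
March 2165: 31 − 14 = 17 days remain.
Then April (30), May (31), June (30), July (31), August (31), September (30): 30 + 31 + 30 + 31 + 31 + 30 = 183 days.
October 1–11, 2165: 11 days.
Residual: 211 days.
Total: 27604 days.
27604 mod 7 = 3, so 3 days before Friday is Tuesday.

Tuesday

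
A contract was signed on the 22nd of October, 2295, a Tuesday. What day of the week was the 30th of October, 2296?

October 22, 2295 → October 22, 2296: 366 days (2296 is a leap year).
Within October 2296: 30 − 22 = 8 days.
Total: 374 days.
374 mod 7 = 3, so 3 days after Tuesday is Friday.

Friday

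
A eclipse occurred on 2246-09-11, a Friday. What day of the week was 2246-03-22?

Count forward from the earlier date (March 22, 2246) to the later (September 11, 2246):
March 2246: 31 − 22 = 9 days remain.
Then April (30), May (31), June (30), July (31), August (31): 30 + 31 + 30 + 31 + 31 = 153 days.
September 1–11, 2246: 11 days.
Total: 9 + 153 + 11 = 173 days.
173 mod 7 = 5, so 5 days before Friday is Sunday.

Sunday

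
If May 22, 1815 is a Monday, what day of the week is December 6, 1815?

May 1815: 31 − 22 = 9 days remain.
Then June (30), July (31), August (31), September (30), October (31), November (30): 30 + 31 + 31 + 30 + 31 + 30 = 183 days.
December 1–6, 1815: 6 days.
Total: 9 + 183 + 6 = 198 days.
198 mod 7 = 2, so 2 days after Monday is Wednesday.

Wednesday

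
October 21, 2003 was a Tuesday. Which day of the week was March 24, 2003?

Monday

Count forward from the earlier date (March 24, 2003) to the later (October 21, 2003):
March 2003: 31 − 24 = 7 days remain.
Then April (30), May (31), June (30), July (31), August (31), September (30): 30 + 31 + 30 + 31 + 31 + 30 = 183 days.
October 1–21, 2003: 21 days.
Total: 7 + 183 + 21 = 211 days.
211 mod 7 = 1, so 1 day before Tuesday is Monday.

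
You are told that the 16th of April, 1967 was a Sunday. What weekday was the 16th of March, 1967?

Count forward from the earlier date (March 16, 1967) to the later (April 16, 1967):
March 1967: 31 − 16 = 15 days remain.
April 1–16, 1967: 16 days.
Total: 15 + 16 = 31 days.
31 mod 7 = 3, so 3 days before Sunday is Thursday.

Thursday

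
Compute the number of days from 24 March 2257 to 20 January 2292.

From March 24, 2257 to March 24, 2291: 34 years, of which 8 contain a Feb 29 — 26×365 + 8×366 = 12418 days.
March 2291: 31 − 24 = 7 days remain.
Then 9 full months totalling 275 days.
January 1–20, 2292: 20 days.
Residual: 302 days.
Total: 12720 days.

12720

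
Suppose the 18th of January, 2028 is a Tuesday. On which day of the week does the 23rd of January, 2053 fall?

From January 18, 2028 to January 18, 2053: 25 years, of which 7 contain a Feb 29 — 18×365 + 7×366 = 9132 days.
Within January 2053: 23 − 18 = 5 days.
Total: 9137 days.
9137 mod 7 = 2, so 2 days after Tuesday is Thursday.

Thursday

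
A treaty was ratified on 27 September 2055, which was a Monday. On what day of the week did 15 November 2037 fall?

Count forward from the earlier date (November 15, 2037) to the later (September 27, 2055):
Day-of-year of November 15, 2037: 319.
Day-of-year of September 27, 2055: 270.
2037 has 365 days, so 365 − 319 = 46 days remain in 2037.
Full years 2038–2054: 13 common + 4 leap = 13×365 + 4×366 = 6209 days.
Total: 46 + 6209 + 270 = 6525 days.
6525 mod 7 = 1, so 1 day before Monday is Sunday.

Sunday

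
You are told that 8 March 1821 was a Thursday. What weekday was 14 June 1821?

Thursday

March 1821: 31 − 8 = 23 days remain.
Then April (30), May (31): 30 + 31 = 61 days.
June 1–14, 1821: 14 days.
Total: 23 + 61 + 14 = 98 days.
98 is a multiple of 7, so 14 June 1821 falls on the same weekday: Thursday.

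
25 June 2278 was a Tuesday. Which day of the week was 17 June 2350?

Saturday

From June 25, 2278 to June 25, 2349: 71 years, of which 17 contain a Feb 29 — 54×365 + 17×366 = 25932 days.
(2300 is not a leap year (divisible by 100 but not 400).)
June 2349: 30 − 25 = 5 days remain.
Then 11 full months totalling 335 days.
June 1–17, 2350: 17 days.
Residual: 357 days.
Total: 26289 days.
26289 mod 7 = 4, so 4 days after Tuesday is Saturday.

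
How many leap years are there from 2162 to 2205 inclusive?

10

Years divisible by 4 in [2162, 2205]: 2164, 2168, 2172, 2176, 2180, 2184, 2188, 2192, 2196, 2200, 2204.
Of these, 2200 is divisible by 100 but not 400, so not leap.
Leap years: 11 − 1 = 10.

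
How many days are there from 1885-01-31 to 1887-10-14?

986

Day-of-year of January 31, 1885: 31.
Day-of-year of October 14, 1887: 287.
1885 has 365 days, so 365 − 31 = 334 days remain in 1885.
Full years: 1886: 365. Sum = 365.
Total: 334 + 365 + 287 = 986 days.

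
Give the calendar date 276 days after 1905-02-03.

1905-11-06

Count 276 days after February 3, 1905:
February 1905: 28 − 3 = 25 days remain (1905 is not a leap year, so February has 28 days).
Then March (31), April (30), May (31), June (30), July (31), August (31), September (30), October (31): 31 + 30 + 31 + 30 + 31 + 31 + 30 + 31 = 245 days.
November 1–6, 1905: 6 days.
Total: 25 + 245 + 6 = 276 days.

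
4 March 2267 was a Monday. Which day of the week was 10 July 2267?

Wednesday

March 2267: 31 − 4 = 27 days remain.
Then April (30), May (31), June (30): 30 + 31 + 30 = 91 days.
July 1–10, 2267: 10 days.
Total: 27 + 91 + 10 = 128 days.
128 mod 7 = 2, so 2 days after Monday is Wednesday.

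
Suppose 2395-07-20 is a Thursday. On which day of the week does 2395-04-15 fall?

Saturday

Count forward from the earlier date (April 15, 2395) to the later (July 20, 2395):
April 2395: 30 − 15 = 15 days remain.
Then May (31), June (30): 31 + 30 = 61 days.
July 1–20, 2395: 20 days.
Total: 15 + 61 + 20 = 96 days.
96 mod 7 = 5, so 5 days before Thursday is Saturday.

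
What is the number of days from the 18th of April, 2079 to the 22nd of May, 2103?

From April 18, 2079 to April 18, 2103: 24 years, of which 5 contain a Feb 29 — 19×365 + 5×366 = 8765 days.
(2100 is not a leap year (divisible by 100 but not 400).)
April 2103: 30 − 18 = 12 days remain.
May 1–22, 2103: 22 days.
Residual: 34 days.
Total: 8799 days.

8799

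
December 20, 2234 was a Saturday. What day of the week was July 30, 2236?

December 20, 2234 → December 20, 2235: 365 days.
December 2235: 31 − 20 = 11 days remain.
Then January (31), February 2236 (29), March (31), April (30), May (31), June (30): 31 + 29 + 31 + 30 + 31 + 30 = 182 days.
July 1–30, 2236: 30 days.
Residual: 223 days.
Total: 588 days.
588 is a multiple of 7, so July 30, 2236 falls on the same weekday: Saturday.

Saturday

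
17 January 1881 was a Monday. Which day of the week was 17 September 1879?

Wednesday

Count forward from the earlier date (September 17, 1879) to the later (January 17, 1881):
Day-of-year of September 17, 1879: 260.
Day-of-year of January 17, 1881: 17.
1879 has 365 days, so 365 − 260 = 105 days remain in 1879.
Full years: 1880: 366. Sum = 366.
Total: 105 + 366 + 17 = 488 days.
488 mod 7 = 5, so 5 days before Monday is Wednesday.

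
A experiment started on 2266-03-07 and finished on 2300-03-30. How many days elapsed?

12441

From March 7, 2266 to March 7, 2300: 34 years, of which 8 contain a Feb 29 — 26×365 + 8×366 = 12418 days.
(2300 is not a leap year (divisible by 100 but not 400).)
Within March 2300: 30 − 7 = 23 days.
Total: 12441 days.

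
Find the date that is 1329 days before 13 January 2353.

25 May 2349

Count 1329 days before January 13, 2353:
May 25, 2349 → May 25, 2350: 365 days.
May 25, 2350 → May 25, 2351: 365 days.
May 25, 2351 → May 25, 2352: 366 days (2352 is a leap year).
May 2352: 31 − 25 = 6 days remain.
Then June (30), July (31), August (31), September (30), October (31), November (30), December (31): 30 + 31 + 31 + 30 + 31 + 30 + 31 = 214 days.
January 1–13, 2353: 13 days.
Residual: 233 days.
Total: 1329 days.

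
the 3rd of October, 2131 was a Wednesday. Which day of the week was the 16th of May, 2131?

Wednesday

Count forward from the earlier date (May 16, 2131) to the later (October 3, 2131):
May 2131: 31 − 16 = 15 days remain.
Then June (30), July (31), August (31), September (30): 30 + 31 + 31 + 30 = 122 days.
October 1–3, 2131: 3 days.
Total: 15 + 122 + 3 = 140 days.
140 is a multiple of 7, so the 16th of May, 2131 falls on the same weekday: Wednesday.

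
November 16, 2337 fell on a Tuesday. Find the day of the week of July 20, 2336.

Monday

Count forward from the earlier date (July 20, 2336) to the later (November 16, 2337):
July 20, 2336 → July 20, 2337: 365 days.
July 2337: 31 − 20 = 11 days remain.
Then August (31), September (30), October (31): 31 + 30 + 31 = 92 days.
November 1–16, 2337: 16 days.
Residual: 119 days.
Total: 484 days.
484 mod 7 = 1, so 1 day before Tuesday is Monday.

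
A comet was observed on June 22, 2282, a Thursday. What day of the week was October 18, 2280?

Monday

Count forward from the earlier date (October 18, 2280) to the later (June 22, 2282):
October 2280: 31 − 18 = 13 days remain.
Then 19 full months totalling 577 days.
June 1–22, 2282: 22 days.
Total: 13 + 577 + 22 = 612 days.
612 mod 7 = 3, so 3 days before Thursday is Monday.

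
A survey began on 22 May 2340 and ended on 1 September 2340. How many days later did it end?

May 2340: 31 − 22 = 9 days remain.
Then June (30), July (31), August (31): 30 + 31 + 31 = 92 days.
September 1, 2340: 1 day.
Total: 9 + 92 + 1 = 102 days.

102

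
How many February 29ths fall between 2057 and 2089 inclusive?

8

Years divisible by 4 in [2057, 2089]: 2060, 2064, 2068, 2072, 2076, 2080, 2084, 2088.
No century exceptions apply. Count: 8.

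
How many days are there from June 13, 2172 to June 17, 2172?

Within June 2172: 17 − 13 = 4 days.

4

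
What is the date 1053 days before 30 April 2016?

12 June 2013

Count 1053 days before April 30, 2016:
June 12, 2013 → June 12, 2014: 365 days.
June 12, 2014 → June 12, 2015: 365 days.
June 2015: 30 − 12 = 18 days remain.
Then 9 full months totalling 275 days.
April 1–30, 2016: 30 days.
Residual: 323 days.
Total: 1053 days.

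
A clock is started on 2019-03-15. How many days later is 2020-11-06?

Day-of-year of March 15, 2019: 74.
Day-of-year of November 6, 2020: 311.
2019 has 365 days, so 365 − 74 = 291 days remain in 2019.
Total: 291 + 311 = 602 days.

602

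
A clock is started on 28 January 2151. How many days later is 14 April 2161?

3729

From January 28, 2151 to January 28, 2161: 10 years, of which 3 contain a Feb 29 — 7×365 + 3×366 = 3653 days.
January 2161: 31 − 28 = 3 days remain.
Then February 2161 (28), March (31): 28 + 31 = 59 days.
April 1–14, 2161: 14 days.
Residual: 76 days.
Total: 3729 days.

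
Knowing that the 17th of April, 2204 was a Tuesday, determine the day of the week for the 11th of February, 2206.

Tuesday

Day-of-year of April 17, 2204: 108.
Day-of-year of February 11, 2206: 42.
2204 has 366 days, so 366 − 108 = 258 days remain in 2204.
Full years: 2205: 365. Sum = 365.
Total: 258 + 365 + 42 = 665 days.
665 is a multiple of 7, so the 11th of February, 2206 falls on the same weekday: Tuesday.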